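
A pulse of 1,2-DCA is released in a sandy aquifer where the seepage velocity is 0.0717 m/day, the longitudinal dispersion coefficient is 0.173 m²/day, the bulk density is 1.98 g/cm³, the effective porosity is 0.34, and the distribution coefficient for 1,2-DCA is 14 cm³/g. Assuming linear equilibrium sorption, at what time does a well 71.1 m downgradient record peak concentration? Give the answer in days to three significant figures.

79100 days

Retardation factor R = 1 + ρ_b·K_d/n = 1 + 1.98 × 14/0.34 = 82.53.
Sorption retards both mechanisms: v_R = v/R = 0.0008688 m/day, D_R = D/R = 0.002096 m²/day.
Peak time from v_R²t² + 2D_R t − x² = 0: t = (√(D_R² + v_R²x²) − D_R)/v_R².
√(D_R² + v_R²x²) = √(0.002096² + 0.0008688² × 71.1²) = 0.06181; v_R² = 7.548e-07.
t = (0.06181 − 0.002096)/7.548e-07 = 79100 days.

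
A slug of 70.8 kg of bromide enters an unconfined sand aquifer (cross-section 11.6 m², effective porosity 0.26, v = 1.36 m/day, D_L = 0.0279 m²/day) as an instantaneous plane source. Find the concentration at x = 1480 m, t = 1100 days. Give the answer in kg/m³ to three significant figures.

For an instantaneous plane source, C(x,t) = M/(n_e·A·√(4πDt)) · exp(−(x−vt)²/(4Dt)), with n_e·A the pore (flow) area.
Plume center vt = 1.36 × 1100 = 1496 m, so the well at 1480 m is 16 m upgradient of the peak.
√(4πDt) = 19.64 m, giving peak height M/(n_e·A·√(4πDt)) = 70.8/(0.26 × 11.6 × 19.64) = 1.195 kg/m³.
(x−vt)²/(4Dt) = (-16)²/(4 × 0.0279 × 1100) = 2.085; exp(−2.085) = 0.1243.
C = 1.195 × 0.1243 = 0.149 kg/m³.

0.149 kg/m³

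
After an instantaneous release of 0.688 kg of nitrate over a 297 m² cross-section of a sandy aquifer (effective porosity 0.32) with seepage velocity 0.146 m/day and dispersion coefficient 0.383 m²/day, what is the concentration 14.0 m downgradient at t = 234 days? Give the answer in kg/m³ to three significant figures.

6.94e-05 kg/m³

For an instantaneous plane source, C(x,t) = M/(n_e·A·√(4πDt)) · exp(−(x−vt)²/(4Dt)), with n_e·A the pore (flow) area.
Plume center vt = 0.146 × 234 = 34.164 m, so the well at 14.0 m is 20.164 m upgradient of the peak.
√(4πDt) = 33.56 m, giving peak height M/(n_e·A·√(4πDt)) = 0.688/(0.32 × 297 × 33.56) = 0.0002157 kg/m³.
(x−vt)²/(4Dt) = (-20.164)²/(4 × 0.383 × 234) = 1.134; exp(−1.134) = 0.3217.
C = 0.0002157 × 0.3217 = 6.94e-05 kg/m³.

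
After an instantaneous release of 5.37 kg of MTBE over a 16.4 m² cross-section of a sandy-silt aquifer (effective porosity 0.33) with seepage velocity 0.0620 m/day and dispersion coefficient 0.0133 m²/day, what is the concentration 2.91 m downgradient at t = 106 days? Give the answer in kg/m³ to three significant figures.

0.0219 kg/m³

For an instantaneous plane source, C(x,t) = M/(n_e·A·√(4πDt)) · exp(−(x−vt)²/(4Dt)), with n_e·A the pore (flow) area.
Plume center vt = 0.0620 × 106 = 6.572 m, so the well at 2.91 m is 3.662 m upgradient of the peak.
√(4πDt) = 4.209 m, giving peak height M/(n_e·A·√(4πDt)) = 5.37/(0.33 × 16.4 × 4.209) = 0.2357 kg/m³.
(x−vt)²/(4Dt) = (-3.662)²/(4 × 0.0133 × 106) = 2.378; exp(−2.378) = 0.09274.
C = 0.2357 × 0.09274 = 0.0219 kg/m³.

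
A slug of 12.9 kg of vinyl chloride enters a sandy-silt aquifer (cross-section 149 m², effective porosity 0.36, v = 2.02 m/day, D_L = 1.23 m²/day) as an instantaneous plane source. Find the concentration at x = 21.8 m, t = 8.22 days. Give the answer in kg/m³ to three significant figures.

0.0109 kg/m³

For an instantaneous plane source, C(x,t) = M/(n_e·A·√(4πDt)) · exp(−(x−vt)²/(4Dt)), with n_e·A the pore (flow) area.
Plume center vt = 2.02 × 8.22 = 16.6044 m, so the well at 21.8 m is 5.1956 m downgradient of the peak.
√(4πDt) = 11.27 m, giving peak height M/(n_e·A·√(4πDt)) = 12.9/(0.36 × 149 × 11.27) = 0.02134 kg/m³.
(x−vt)²/(4Dt) = (5.1956)²/(4 × 1.23 × 8.22) = 0.6675; exp(−0.6675) = 0.5130.
C = 0.02134 × 0.5130 = 0.0109 kg/m³.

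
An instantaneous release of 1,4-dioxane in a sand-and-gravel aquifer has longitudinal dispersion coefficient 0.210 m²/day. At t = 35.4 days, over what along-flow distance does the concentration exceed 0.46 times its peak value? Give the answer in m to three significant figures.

The plume is Gaussian with σ = √(2Dt) = √(2 × 0.210 × 35.4) = 3.856 m.
C/C_peak = exp(−Δx²/(2σ²)) = 0.46 ⇒ Δx = σ·√(−2 ln 0.46) = 3.856 × 1.246 = 4.805 m.
Width = 2Δx = 9.61 m.

9.61 m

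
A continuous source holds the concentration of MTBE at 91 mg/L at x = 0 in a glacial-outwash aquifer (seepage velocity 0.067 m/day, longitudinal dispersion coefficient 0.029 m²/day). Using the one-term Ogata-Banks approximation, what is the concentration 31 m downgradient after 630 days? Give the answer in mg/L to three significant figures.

For a continuous step input, C/C₀ ≈ ½·erfc((x−vt)/(2√(Dt))).
vt = 0.067 × 630 = 42.21 m and 2√(Dt) = 2√(0.029 × 630) = 8.549 m.
Argument (x−vt)/(2√(Dt)) = (31 − 42.21)/8.549 = -1.311; ½·erfc(-1.311) = 0.9681.
C = 91 × 0.9681 = 88.1 mg/L.

88.1 mg/L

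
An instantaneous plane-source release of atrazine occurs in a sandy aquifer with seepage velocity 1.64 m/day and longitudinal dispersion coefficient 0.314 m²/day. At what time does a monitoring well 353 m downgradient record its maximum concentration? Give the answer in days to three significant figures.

215 days

For the 1D instantaneous-source solution, setting ∂C/∂t = 0 at fixed x gives v²t² + 2Dt − x² = 0, so t = (√(D² + v²x²) − D)/v².
√(D² + v²x²) = √(0.314² + 1.64² × 353²) = 578.9; v² = 2.6896.
t = (578.9 − 0.314)/2.6896 = 215 days (vs. the pure-advection estimate x/v = 215 d).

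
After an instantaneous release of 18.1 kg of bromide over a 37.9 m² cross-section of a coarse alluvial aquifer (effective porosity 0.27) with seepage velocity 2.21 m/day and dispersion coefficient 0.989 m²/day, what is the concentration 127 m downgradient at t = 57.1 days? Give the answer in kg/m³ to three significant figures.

For an instantaneous plane source, C(x,t) = M/(n_e·A·√(4πDt)) · exp(−(x−vt)²/(4Dt)), with n_e·A the pore (flow) area.
Plume center vt = 2.21 × 57.1 = 126.191 m, so the well at 127 m is 0.809 m downgradient of the peak.
√(4πDt) = 26.64 m, giving peak height M/(n_e·A·√(4πDt)) = 18.1/(0.27 × 37.9 × 26.64) = 0.06640 kg/m³.
(x−vt)²/(4Dt) = (0.809)²/(4 × 0.989 × 57.1) = 0.002897; exp(−0.002897) = 0.9971.
C = 0.06640 × 0.9971 = 0.0662 kg/m³.

0.0662 kg/m³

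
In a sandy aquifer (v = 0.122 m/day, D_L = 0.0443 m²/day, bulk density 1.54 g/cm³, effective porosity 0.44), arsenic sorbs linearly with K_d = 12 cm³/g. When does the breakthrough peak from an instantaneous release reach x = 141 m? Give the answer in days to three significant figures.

49600 days

Retardation factor R = 1 + ρ_b·K_d/n = 1 + 1.54 × 12/0.44 = 43.00.
Sorption retards both mechanisms: v_R = v/R = 0.002837 m/day, D_R = D/R = 0.001030 m²/day.
Peak time from v_R²t² + 2D_R t − x² = 0: t = (√(D_R² + v_R²x²) − D_R)/v_R².
√(D_R² + v_R²x²) = √(0.001030² + 0.002837² × 141²) = 0.4000; v_R² = 8.049e-06.
t = (0.4000 − 0.001030)/8.049e-06 = 49600 days.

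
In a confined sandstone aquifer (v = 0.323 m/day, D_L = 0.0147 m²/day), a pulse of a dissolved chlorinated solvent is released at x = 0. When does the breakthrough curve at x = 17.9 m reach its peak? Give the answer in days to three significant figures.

55.3 days

For the 1D instantaneous-source solution, setting ∂C/∂t = 0 at fixed x gives v²t² + 2Dt − x² = 0, so t = (√(D² + v²x²) − D)/v².
√(D² + v²x²) = √(0.0147² + 0.323² × 17.9²) = 5.782; v² = 0.104329.
t = (5.782 − 0.0147)/0.104329 = 55.3 days (vs. the pure-advection estimate x/v = 55.4 d).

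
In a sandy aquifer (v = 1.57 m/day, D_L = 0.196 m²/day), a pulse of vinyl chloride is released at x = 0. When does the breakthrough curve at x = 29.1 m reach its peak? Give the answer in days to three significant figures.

For the 1D instantaneous-source solution, setting ∂C/∂t = 0 at fixed x gives v²t² + 2Dt − x² = 0, so t = (√(D² + v²x²) − D)/v².
√(D² + v²x²) = √(0.196² + 1.57² × 29.1²) = 45.69; v² = 2.4649.
t = (45.69 − 0.196)/2.4649 = 18.5 days (vs. the pure-advection estimate x/v = 18.5 d).

18.5 days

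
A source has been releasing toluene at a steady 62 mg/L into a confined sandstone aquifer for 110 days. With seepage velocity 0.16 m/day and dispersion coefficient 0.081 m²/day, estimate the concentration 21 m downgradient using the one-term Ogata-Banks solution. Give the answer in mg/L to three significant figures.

For a continuous step input, C/C₀ ≈ ½·erfc((x−vt)/(2√(Dt))).
vt = 0.16 × 110 = 17.6 m and 2√(Dt) = 2√(0.081 × 110) = 5.970 m.
Argument (x−vt)/(2√(Dt)) = (21 − 17.6)/5.970 = 0.5695; ½·erfc(0.5695) = 0.2103.
C = 62 × 0.2103 = 13.0 mg/L.

13.0 mg/L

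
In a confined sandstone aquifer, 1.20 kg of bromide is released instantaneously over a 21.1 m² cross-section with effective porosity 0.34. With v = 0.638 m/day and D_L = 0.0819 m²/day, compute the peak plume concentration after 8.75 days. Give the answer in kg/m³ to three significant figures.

0.0557 kg/m³

The peak of an instantaneous 1D plume sits at x = vt; there the Gaussian factor is 1 and C_max = M/(n_e·A·√(4πDt)), where n_e·A is the pore area the mass is dissolved in.
√(4πDt) = √(4π × 0.0819 × 8.75) = 3.001 m, so C_max = 1.20/(0.34 × 21.1 × 3.001) = 0.0557 kg/m³.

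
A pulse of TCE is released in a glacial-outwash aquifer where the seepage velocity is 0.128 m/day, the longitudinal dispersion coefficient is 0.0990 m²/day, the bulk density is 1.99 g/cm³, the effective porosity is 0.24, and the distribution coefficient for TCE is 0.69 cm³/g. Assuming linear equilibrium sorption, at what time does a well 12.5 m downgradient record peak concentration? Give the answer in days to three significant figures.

Retardation factor R = 1 + ρ_b·K_d/n = 1 + 1.99 × 0.69/0.24 = 6.721.
Sorption retards both mechanisms: v_R = v/R = 0.01904 m/day, D_R = D/R = 0.01473 m²/day.
Peak time from v_R²t² + 2D_R t − x² = 0: t = (√(D_R² + v_R²x²) − D_R)/v_R².
√(D_R² + v_R²x²) = √(0.01473² + 0.01904² × 12.5²) = 0.2385; v_R² = 0.0003625.
t = (0.2385 − 0.01473)/0.0003625 = 617 days.

617 days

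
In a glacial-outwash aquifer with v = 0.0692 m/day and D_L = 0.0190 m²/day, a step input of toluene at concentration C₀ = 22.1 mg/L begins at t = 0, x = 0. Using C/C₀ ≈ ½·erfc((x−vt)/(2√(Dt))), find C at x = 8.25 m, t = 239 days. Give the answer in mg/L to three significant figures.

For a continuous step input, C/C₀ ≈ ½·erfc((x−vt)/(2√(Dt))).
vt = 0.0692 × 239 = 16.5388 m and 2√(Dt) = 2√(0.0190 × 239) = 4.262 m.
Argument (x−vt)/(2√(Dt)) = (8.25 − 16.5388)/4.262 = -1.945; ½·erfc(-1.945) = 0.9970.
C = 22.1 × 0.9970 = 22.0 mg/L.

22.0 mg/L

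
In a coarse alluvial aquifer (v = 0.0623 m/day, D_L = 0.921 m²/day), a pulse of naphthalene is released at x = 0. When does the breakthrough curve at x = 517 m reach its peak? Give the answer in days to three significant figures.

8060 days

For the 1D instantaneous-source solution, setting ∂C/∂t = 0 at fixed x gives v²t² + 2Dt − x² = 0, so t = (√(D² + v²x²) − D)/v².
√(D² + v²x²) = √(0.921² + 0.0623² × 517²) = 32.22; v² = 0.00388129.
t = (32.22 − 0.921)/0.00388129 = 8060 days (vs. the pure-advection estimate x/v = 8300 d).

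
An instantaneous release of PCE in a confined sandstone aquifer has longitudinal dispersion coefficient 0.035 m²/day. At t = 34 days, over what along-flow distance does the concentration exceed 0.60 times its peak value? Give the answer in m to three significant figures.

The plume is Gaussian with σ = √(2Dt) = √(2 × 0.035 × 34) = 1.543 m.
C/C_peak = exp(−Δx²/(2σ²)) = 0.60 ⇒ Δx = σ·√(−2 ln 0.60) = 1.543 × 1.011 = 1.560 m.
Width = 2Δx = 3.12 m.

3.12 m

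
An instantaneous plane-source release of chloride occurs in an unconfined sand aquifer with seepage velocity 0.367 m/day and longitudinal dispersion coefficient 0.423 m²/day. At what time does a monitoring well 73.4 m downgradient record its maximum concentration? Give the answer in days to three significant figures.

197 days

For the 1D instantaneous-source solution, setting ∂C/∂t = 0 at fixed x gives v²t² + 2Dt − x² = 0, so t = (√(D² + v²x²) − D)/v².
√(D² + v²x²) = √(0.423² + 0.367² × 73.4²) = 26.94; v² = 0.134689.
t = (26.94 − 0.423)/0.134689 = 197 days (vs. the pure-advection estimate x/v = 200 d).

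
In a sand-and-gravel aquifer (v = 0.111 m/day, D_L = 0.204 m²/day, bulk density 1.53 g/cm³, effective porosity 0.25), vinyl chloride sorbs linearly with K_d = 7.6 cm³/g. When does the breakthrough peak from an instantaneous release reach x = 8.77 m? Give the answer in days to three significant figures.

Retardation factor R = 1 + ρ_b·K_d/n = 1 + 1.53 × 7.6/0.25 = 47.51.
Sorption retards both mechanisms: v_R = v/R = 0.002336 m/day, D_R = D/R = 0.004294 m²/day.
Peak time from v_R²t² + 2D_R t − x² = 0: t = (√(D_R² + v_R²x²) − D_R)/v_R².
√(D_R² + v_R²x²) = √(0.004294² + 0.002336² × 8.77²) = 0.02093; v_R² = 5.457e-06.
t = (0.02093 − 0.004294)/5.457e-06 = 3050 days.

3050 days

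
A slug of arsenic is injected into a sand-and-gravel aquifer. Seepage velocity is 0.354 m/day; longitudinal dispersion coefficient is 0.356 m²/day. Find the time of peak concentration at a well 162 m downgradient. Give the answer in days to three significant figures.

455 days

For the 1D instantaneous-source solution, setting ∂C/∂t = 0 at fixed x gives v²t² + 2Dt − x² = 0, so t = (√(D² + v²x²) − D)/v².
√(D² + v²x²) = √(0.356² + 0.354² × 162²) = 57.35; v² = 0.125316.
t = (57.35 − 0.356)/0.125316 = 455 days (vs. the pure-advection estimate x/v = 458 d).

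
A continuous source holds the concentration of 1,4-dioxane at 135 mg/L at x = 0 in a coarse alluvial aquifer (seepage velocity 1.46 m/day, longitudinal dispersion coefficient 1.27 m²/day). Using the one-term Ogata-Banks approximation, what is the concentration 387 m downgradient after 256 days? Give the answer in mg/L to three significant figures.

For a continuous step input, C/C₀ ≈ ½·erfc((x−vt)/(2√(Dt))).
vt = 1.46 × 256 = 373.76 m and 2√(Dt) = 2√(1.27 × 256) = 36.06 m.
Argument (x−vt)/(2√(Dt)) = (387 − 373.76)/36.06 = 0.3672; ½·erfc(0.3672) = 0.3018.
C = 135 × 0.3018 = 40.7 mg/L.

40.7 mg/L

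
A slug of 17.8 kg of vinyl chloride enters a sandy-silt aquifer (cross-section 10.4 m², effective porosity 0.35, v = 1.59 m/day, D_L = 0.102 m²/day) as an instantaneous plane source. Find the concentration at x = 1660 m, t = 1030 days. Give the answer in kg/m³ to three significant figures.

0.0412 kg/m³

For an instantaneous plane source, C(x,t) = M/(n_e·A·√(4πDt)) · exp(−(x−vt)²/(4Dt)), with n_e·A the pore (flow) area.
Plume center vt = 1.59 × 1030 = 1637.7 m, so the well at 1660 m is 22.3 m downgradient of the peak.
√(4πDt) = 36.33 m, giving peak height M/(n_e·A·√(4πDt)) = 17.8/(0.35 × 10.4 × 36.33) = 0.1346 kg/m³.
(x−vt)²/(4Dt) = (22.3)²/(4 × 0.102 × 1030) = 1.183; exp(−1.183) = 0.3064.
C = 0.1346 × 0.3064 = 0.0412 kg/m³.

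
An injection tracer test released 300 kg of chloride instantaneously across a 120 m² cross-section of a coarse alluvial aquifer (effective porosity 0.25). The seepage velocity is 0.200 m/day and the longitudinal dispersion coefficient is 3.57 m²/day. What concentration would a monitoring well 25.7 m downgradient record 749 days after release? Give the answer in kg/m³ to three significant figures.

0.0129 kg/m³

For an instantaneous plane source, C(x,t) = M/(n_e·A·√(4πDt)) · exp(−(x−vt)²/(4Dt)), with n_e·A the pore (flow) area.
Plume center vt = 0.200 × 749 = 149.8 m, so the well at 25.7 m is 124.1 m upgradient of the peak.
√(4πDt) = 183.3 m, giving peak height M/(n_e·A·√(4πDt)) = 300/(0.25 × 120 × 183.3) = 0.05456 kg/m³.
(x−vt)²/(4Dt) = (-124.1)²/(4 × 3.57 × 749) = 1.440; exp(−1.440) = 0.2369.
C = 0.05456 × 0.2369 = 0.0129 kg/m³.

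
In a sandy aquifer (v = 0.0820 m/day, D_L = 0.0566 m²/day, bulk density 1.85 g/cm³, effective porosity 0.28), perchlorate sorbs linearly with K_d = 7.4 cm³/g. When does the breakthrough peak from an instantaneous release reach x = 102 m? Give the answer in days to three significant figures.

Retardation factor R = 1 + ρ_b·K_d/n = 1 + 1.85 × 7.4/0.28 = 49.89.
Sorption retards both mechanisms: v_R = v/R = 0.001644 m/day, D_R = D/R = 0.001134 m²/day.
Peak time from v_R²t² + 2D_R t − x² = 0: t = (√(D_R² + v_R²x²) − D_R)/v_R².
√(D_R² + v_R²x²) = √(0.001134² + 0.001644² × 102²) = 0.1677; v_R² = 2.703e-06.
t = (0.1677 − 0.001134)/2.703e-06 = 61600 days.

61600 days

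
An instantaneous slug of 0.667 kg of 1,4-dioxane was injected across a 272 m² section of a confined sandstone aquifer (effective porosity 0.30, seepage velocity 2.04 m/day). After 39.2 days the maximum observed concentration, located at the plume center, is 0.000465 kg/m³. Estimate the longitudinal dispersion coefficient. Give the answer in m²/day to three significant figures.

0.627 m²/day

At the plume center C_max = M/(n_e·A·√(4πDt)), so D = M²/(4πt·(n_e·A·C_max)²).
n_e·A·C_max = 0.30 × 272 × 0.000465 = 0.03794 kg/m.
D = 0.667²/(4π × 39.2 × 0.03794²) = 0.627 m²/day.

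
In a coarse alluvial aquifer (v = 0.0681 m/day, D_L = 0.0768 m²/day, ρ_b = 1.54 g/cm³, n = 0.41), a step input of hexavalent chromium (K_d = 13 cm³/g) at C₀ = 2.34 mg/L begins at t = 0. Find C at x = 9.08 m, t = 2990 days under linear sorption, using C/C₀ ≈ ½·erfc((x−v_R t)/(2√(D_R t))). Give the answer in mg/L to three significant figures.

Retardation factor R = 1 + ρ_b·K_d/n = 1 + 1.54 × 13/0.41 = 49.83.
Sorption retards both mechanisms: v_R = v/R = 0.001367 m/day, D_R = D/R = 0.001541 m²/day.
v_R·t = 0.001367 × 2990 = 4.08733 m; 2√(D_R t) = 4.293 m; argument = (9.08 − 4.08733)/4.293 = 1.163.
C = C₀ × ½·erfc(1.163) = 2.34 × 0.05001 = 0.117 mg/L.

0.117 mg/L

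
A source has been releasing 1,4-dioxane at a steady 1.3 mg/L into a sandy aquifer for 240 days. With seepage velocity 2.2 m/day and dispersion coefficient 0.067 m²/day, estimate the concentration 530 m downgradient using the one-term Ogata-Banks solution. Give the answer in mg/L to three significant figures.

For a continuous step input, C/C₀ ≈ ½·erfc((x−vt)/(2√(Dt))).
vt = 2.2 × 240 = 528 m and 2√(Dt) = 2√(0.067 × 240) = 8.020 m.
Argument (x−vt)/(2√(Dt)) = (530 − 528)/8.020 = 0.2494; ½·erfc(0.2494) = 0.3622.
C = 1.3 × 0.3622 = 0.471 mg/L.

0.471 mg/L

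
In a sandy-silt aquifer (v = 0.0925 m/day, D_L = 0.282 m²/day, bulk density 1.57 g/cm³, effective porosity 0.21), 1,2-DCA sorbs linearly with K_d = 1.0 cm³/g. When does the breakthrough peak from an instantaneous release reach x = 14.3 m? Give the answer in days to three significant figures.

1060 days

Retardation factor R = 1 + ρ_b·K_d/n = 1 + 1.57 × 1.0/0.21 = 8.476.
Sorption retards both mechanisms: v_R = v/R = 0.01091 m/day, D_R = D/R = 0.03327 m²/day.
Peak time from v_R²t² + 2D_R t − x² = 0: t = (√(D_R² + v_R²x²) − D_R)/v_R².
√(D_R² + v_R²x²) = √(0.03327² + 0.01091² × 14.3²) = 0.1595; v_R² = 0.0001190.
t = (0.1595 − 0.03327)/0.0001190 = 1060 days.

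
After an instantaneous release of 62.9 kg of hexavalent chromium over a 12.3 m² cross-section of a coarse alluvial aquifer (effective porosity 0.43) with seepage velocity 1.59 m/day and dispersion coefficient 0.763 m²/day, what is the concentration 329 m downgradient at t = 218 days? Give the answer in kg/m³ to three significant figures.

0.163 kg/m³

For an instantaneous plane source, C(x,t) = M/(n_e·A·√(4πDt)) · exp(−(x−vt)²/(4Dt)), with n_e·A the pore (flow) area.
Plume center vt = 1.59 × 218 = 346.62 m, so the well at 329 m is 17.62 m upgradient of the peak.
√(4πDt) = 45.72 m, giving peak height M/(n_e·A·√(4πDt)) = 62.9/(0.43 × 12.3 × 45.72) = 0.2601 kg/m³.
(x−vt)²/(4Dt) = (-17.62)²/(4 × 0.763 × 218) = 0.4666; exp(−0.4666) = 0.6271.
C = 0.2601 × 0.6271 = 0.163 kg/m³.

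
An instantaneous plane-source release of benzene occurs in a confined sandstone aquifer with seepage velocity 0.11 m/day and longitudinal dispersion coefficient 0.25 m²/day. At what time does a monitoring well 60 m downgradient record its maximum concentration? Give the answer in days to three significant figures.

525 days

For the 1D instantaneous-source solution, setting ∂C/∂t = 0 at fixed x gives v²t² + 2Dt − x² = 0, so t = (√(D² + v²x²) − D)/v².
√(D² + v²x²) = √(0.25² + 0.11² × 60²) = 6.605; v² = 0.0121.
t = (6.605 − 0.25)/0.0121 = 525 days (vs. the pure-advection estimate x/v = 545 d).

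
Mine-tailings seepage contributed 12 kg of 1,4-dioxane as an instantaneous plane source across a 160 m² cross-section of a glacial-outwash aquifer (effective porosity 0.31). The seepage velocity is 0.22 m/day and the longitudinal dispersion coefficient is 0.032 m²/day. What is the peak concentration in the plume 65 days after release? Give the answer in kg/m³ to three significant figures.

0.0473 kg/m³

The peak of an instantaneous 1D plume sits at x = vt; there the Gaussian factor is 1 and C_max = M/(n_e·A·√(4πDt)), where n_e·A is the pore area the mass is dissolved in.
√(4πDt) = √(4π × 0.032 × 65) = 5.113 m, so C_max = 12/(0.31 × 160 × 5.113) = 0.0473 kg/m³.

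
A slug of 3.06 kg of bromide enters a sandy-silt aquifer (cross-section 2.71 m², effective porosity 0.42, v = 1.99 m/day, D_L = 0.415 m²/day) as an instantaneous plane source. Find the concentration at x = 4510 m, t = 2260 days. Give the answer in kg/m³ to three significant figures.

For an instantaneous plane source, C(x,t) = M/(n_e·A·√(4πDt)) · exp(−(x−vt)²/(4Dt)), with n_e·A the pore (flow) area.
Plume center vt = 1.99 × 2260 = 4497.4 m, so the well at 4510 m is 12.6 m downgradient of the peak.
√(4πDt) = 108.6 m, giving peak height M/(n_e·A·√(4πDt)) = 3.06/(0.42 × 2.71 × 108.6) = 0.02476 kg/m³.
(x−vt)²/(4Dt) = (12.6)²/(4 × 0.415 × 2260) = 0.04232; exp(−0.04232) = 0.9586.
C = 0.02476 × 0.9586 = 0.0237 kg/m³.

0.0237 kg/m³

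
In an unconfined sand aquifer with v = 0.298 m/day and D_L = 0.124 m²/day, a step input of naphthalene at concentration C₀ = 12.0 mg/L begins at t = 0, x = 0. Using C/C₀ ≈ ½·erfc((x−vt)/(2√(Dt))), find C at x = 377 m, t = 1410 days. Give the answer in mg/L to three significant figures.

For a continuous step input, C/C₀ ≈ ½·erfc((x−vt)/(2√(Dt))).
vt = 0.298 × 1410 = 420.18 m and 2√(Dt) = 2√(0.124 × 1410) = 26.45 m.
Argument (x−vt)/(2√(Dt)) = (377 − 420.18)/26.45 = -1.633; ½·erfc(-1.633) = 0.9895.
C = 12.0 × 0.9895 = 11.9 mg/L.

11.9 mg/L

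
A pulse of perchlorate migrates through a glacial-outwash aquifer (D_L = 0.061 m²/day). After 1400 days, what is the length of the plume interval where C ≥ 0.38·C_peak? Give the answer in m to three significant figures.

36.4 m

The plume is Gaussian with σ = √(2Dt) = √(2 × 0.061 × 1400) = 13.07 m.
C/C_peak = exp(−Δx²/(2σ²)) = 0.38 ⇒ Δx = σ·√(−2 ln 0.38) = 13.07 × 1.391 = 18.18 m.
Width = 2Δx = 36.4 m.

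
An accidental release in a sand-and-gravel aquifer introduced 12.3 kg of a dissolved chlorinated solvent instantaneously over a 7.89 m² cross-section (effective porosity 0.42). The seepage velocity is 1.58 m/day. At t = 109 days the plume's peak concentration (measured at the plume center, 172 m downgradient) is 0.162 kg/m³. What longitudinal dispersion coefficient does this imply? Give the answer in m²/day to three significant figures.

At the plume center C_max = M/(n_e·A·√(4πDt)), so D = M²/(4πt·(n_e·A·C_max)²).
n_e·A·C_max = 0.42 × 7.89 × 0.162 = 0.5368 kg/m.
D = 12.3²/(4π × 109 × 0.5368²) = 0.383 m²/day.

0.383 m²/day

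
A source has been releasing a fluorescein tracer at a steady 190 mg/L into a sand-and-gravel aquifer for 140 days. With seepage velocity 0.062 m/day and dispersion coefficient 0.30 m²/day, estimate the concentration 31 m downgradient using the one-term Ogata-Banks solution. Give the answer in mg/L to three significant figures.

For a continuous step input, C/C₀ ≈ ½·erfc((x−vt)/(2√(Dt))).
vt = 0.062 × 140 = 8.68 m and 2√(Dt) = 2√(0.30 × 140) = 12.96 m.
Argument (x−vt)/(2√(Dt)) = (31 − 8.68)/12.96 = 1.722; ½·erfc(1.722) = 0.007440.
C = 190 × 0.007440 = 1.41 mg/L.

1.41 mg/L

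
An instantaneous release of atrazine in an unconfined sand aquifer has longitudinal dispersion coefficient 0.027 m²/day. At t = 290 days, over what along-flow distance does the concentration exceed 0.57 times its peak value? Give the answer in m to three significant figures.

The plume is Gaussian with σ = √(2Dt) = √(2 × 0.027 × 290) = 3.957 m.
C/C_peak = exp(−Δx²/(2σ²)) = 0.57 ⇒ Δx = σ·√(−2 ln 0.57) = 3.957 × 1.060 = 4.194 m.
Width = 2Δx = 8.39 m.

8.39 m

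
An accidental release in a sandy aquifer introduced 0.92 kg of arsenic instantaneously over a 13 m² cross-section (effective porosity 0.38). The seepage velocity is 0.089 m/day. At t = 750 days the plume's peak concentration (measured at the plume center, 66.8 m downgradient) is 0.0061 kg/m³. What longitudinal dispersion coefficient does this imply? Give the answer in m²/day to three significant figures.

At the plume center C_max = M/(n_e·A·√(4πDt)), so D = M²/(4πt·(n_e·A·C_max)²).
n_e·A·C_max = 0.38 × 13 × 0.0061 = 0.03013 kg/m.
D = 0.92²/(4π × 750 × 0.03013²) = 0.0989 m²/day.

0.0989 m²/day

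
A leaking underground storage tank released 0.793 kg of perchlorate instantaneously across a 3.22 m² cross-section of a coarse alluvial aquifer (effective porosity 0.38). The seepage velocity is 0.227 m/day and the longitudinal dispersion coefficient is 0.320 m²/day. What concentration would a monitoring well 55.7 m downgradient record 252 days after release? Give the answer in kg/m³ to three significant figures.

For an instantaneous plane source, C(x,t) = M/(n_e·A·√(4πDt)) · exp(−(x−vt)²/(4Dt)), with n_e·A the pore (flow) area.
Plume center vt = 0.227 × 252 = 57.204 m, so the well at 55.7 m is 1.504 m upgradient of the peak.
√(4πDt) = 31.83 m, giving peak height M/(n_e·A·√(4πDt)) = 0.793/(0.38 × 3.22 × 31.83) = 0.02036 kg/m³.
(x−vt)²/(4Dt) = (-1.504)²/(4 × 0.320 × 252) = 0.007013; exp(−0.007013) = 0.9930.
C = 0.02036 × 0.9930 = 0.0202 kg/m³.

0.0202 kg/m³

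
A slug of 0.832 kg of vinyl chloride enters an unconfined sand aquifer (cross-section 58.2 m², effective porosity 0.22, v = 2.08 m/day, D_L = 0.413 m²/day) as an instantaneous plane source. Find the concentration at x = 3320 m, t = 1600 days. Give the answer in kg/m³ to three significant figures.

0.000696 kg/m³

For an instantaneous plane source, C(x,t) = M/(n_e·A·√(4πDt)) · exp(−(x−vt)²/(4Dt)), with n_e·A the pore (flow) area.
Plume center vt = 2.08 × 1600 = 3328 m, so the well at 3320 m is 8 m upgradient of the peak.
√(4πDt) = 91.13 m, giving peak height M/(n_e·A·√(4πDt)) = 0.832/(0.22 × 58.2 × 91.13) = 0.0007130 kg/m³.
(x−vt)²/(4Dt) = (-8)²/(4 × 0.413 × 1600) = 0.02421; exp(−0.02421) = 0.9761.
C = 0.0007130 × 0.9761 = 0.000696 kg/m³.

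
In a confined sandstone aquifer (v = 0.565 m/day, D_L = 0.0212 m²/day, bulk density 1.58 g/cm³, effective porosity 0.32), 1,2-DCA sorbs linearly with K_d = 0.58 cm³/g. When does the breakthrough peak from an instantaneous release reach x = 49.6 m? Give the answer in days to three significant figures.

Retardation factor R = 1 + ρ_b·K_d/n = 1 + 1.58 × 0.58/0.32 = 3.864.
Sorption retards both mechanisms: v_R = v/R = 0.1462 m/day, D_R = D/R = 0.005487 m²/day.
Peak time from v_R²t² + 2D_R t − x² = 0: t = (√(D_R² + v_R²x²) − D_R)/v_R².
√(D_R² + v_R²x²) = √(0.005487² + 0.1462² × 49.6²) = 7.252; v_R² = 0.02137.
t = (7.252 − 0.005487)/0.02137 = 339 days.

339 days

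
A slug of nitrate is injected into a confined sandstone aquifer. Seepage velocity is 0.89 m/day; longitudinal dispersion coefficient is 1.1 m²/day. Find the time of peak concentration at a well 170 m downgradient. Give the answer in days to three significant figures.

190 days

For the 1D instantaneous-source solution, setting ∂C/∂t = 0 at fixed x gives v²t² + 2Dt − x² = 0, so t = (√(D² + v²x²) − D)/v².
√(D² + v²x²) = √(1.1² + 0.89² × 170²) = 151.3; v² = 0.7921.
t = (151.3 − 1.1)/0.7921 = 190 days (vs. the pure-advection estimate x/v = 191 d).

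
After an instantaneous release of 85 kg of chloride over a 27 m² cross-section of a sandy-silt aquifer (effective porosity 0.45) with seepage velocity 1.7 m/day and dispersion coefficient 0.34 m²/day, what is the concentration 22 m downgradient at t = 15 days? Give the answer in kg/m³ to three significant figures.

For an instantaneous plane source, C(x,t) = M/(n_e·A·√(4πDt)) · exp(−(x−vt)²/(4Dt)), with n_e·A the pore (flow) area.
Plume center vt = 1.7 × 15 = 25.5 m, so the well at 22 m is 3.5 m upgradient of the peak.
√(4πDt) = 8.006 m, giving peak height M/(n_e·A·√(4πDt)) = 85/(0.45 × 27 × 8.006) = 0.8738 kg/m³.
(x−vt)²/(4Dt) = (-3.5)²/(4 × 0.34 × 15) = 0.6005; exp(−0.6005) = 0.5485.
C = 0.8738 × 0.5485 = 0.479 kg/m³.

0.479 kg/m³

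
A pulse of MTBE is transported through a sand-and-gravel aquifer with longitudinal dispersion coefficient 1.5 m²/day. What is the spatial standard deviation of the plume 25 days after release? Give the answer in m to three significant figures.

8.66 m

Dispersive spreading gives a Gaussian with σ² = 2Dt; advection only shifts the center.
σ = √(2 × 1.5 × 25) = 8.66 m.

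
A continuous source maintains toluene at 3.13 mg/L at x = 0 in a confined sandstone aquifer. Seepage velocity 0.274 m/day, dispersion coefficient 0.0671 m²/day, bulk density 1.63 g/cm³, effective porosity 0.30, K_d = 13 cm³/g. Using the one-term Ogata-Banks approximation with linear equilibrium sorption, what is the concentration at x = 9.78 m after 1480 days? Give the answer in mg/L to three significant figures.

0.0209 mg/L

Retardation factor R = 1 + ρ_b·K_d/n = 1 + 1.63 × 13/0.30 = 71.63.
Sorption retards both mechanisms: v_R = v/R = 0.003825 m/day, D_R = D/R = 0.0009368 m²/day.
v_R·t = 0.003825 × 1480 = 5.661 m; 2√(D_R t) = 2.355 m; argument = (9.78 − 5.661)/2.355 = 1.749.
C = C₀ × ½·erfc(1.749) = 3.13 × 0.006691 = 0.0209 mg/L.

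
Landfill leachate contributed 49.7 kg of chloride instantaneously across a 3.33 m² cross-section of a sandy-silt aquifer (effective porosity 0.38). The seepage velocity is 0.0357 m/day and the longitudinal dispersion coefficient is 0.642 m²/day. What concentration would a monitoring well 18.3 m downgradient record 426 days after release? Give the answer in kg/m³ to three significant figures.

0.664 kg/m³

For an instantaneous plane source, C(x,t) = M/(n_e·A·√(4πDt)) · exp(−(x−vt)²/(4Dt)), with n_e·A the pore (flow) area.
Plume center vt = 0.0357 × 426 = 15.2082 m, so the well at 18.3 m is 3.0918 m downgradient of the peak.
√(4πDt) = 58.62 m, giving peak height M/(n_e·A·√(4πDt)) = 49.7/(0.38 × 3.33 × 58.62) = 0.6700 kg/m³.
(x−vt)²/(4Dt) = (3.0918)²/(4 × 0.642 × 426) = 0.008738; exp(−0.008738) = 0.9913.
C = 0.6700 × 0.9913 = 0.664 kg/m³.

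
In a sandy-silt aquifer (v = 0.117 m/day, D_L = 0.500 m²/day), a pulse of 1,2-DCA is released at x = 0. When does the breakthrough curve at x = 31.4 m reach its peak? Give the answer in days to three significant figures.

For the 1D instantaneous-source solution, setting ∂C/∂t = 0 at fixed x gives v²t² + 2Dt − x² = 0, so t = (√(D² + v²x²) − D)/v².
√(D² + v²x²) = √(0.500² + 0.117² × 31.4²) = 3.708; v² = 0.013689.
t = (3.708 − 0.500)/0.013689 = 234 days (vs. the pure-advection estimate x/v = 268 d).

234 days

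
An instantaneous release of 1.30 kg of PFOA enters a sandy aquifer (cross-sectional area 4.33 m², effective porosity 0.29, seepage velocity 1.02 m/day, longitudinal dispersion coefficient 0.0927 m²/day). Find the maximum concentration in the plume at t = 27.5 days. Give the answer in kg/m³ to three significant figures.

The peak of an instantaneous 1D plume sits at x = vt; there the Gaussian factor is 1 and C_max = M/(n_e·A·√(4πDt)), where n_e·A is the pore area the mass is dissolved in.
√(4πDt) = √(4π × 0.0927 × 27.5) = 5.660 m, so C_max = 1.30/(0.29 × 4.33 × 5.660) = 0.183 kg/m³.

0.183 kg/m³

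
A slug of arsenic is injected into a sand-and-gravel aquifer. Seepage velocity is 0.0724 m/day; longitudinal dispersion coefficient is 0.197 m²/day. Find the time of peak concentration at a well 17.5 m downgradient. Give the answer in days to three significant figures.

207 days

For the 1D instantaneous-source solution, setting ∂C/∂t = 0 at fixed x gives v²t² + 2Dt − x² = 0, so t = (√(D² + v²x²) − D)/v².
√(D² + v²x²) = √(0.197² + 0.0724² × 17.5²) = 1.282; v² = 0.00524176.
t = (1.282 − 0.197)/0.00524176 = 207 days (vs. the pure-advection estimate x/v = 242 d).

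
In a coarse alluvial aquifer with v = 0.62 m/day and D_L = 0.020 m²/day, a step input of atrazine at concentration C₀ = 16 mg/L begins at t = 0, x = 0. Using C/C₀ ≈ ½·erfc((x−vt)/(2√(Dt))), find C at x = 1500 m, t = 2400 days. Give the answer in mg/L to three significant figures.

For a continuous step input, C/C₀ ≈ ½·erfc((x−vt)/(2√(Dt))).
vt = 0.62 × 2400 = 1488 m and 2√(Dt) = 2√(0.020 × 2400) = 13.86 m.
Argument (x−vt)/(2√(Dt)) = (1500 − 1488)/13.86 = 0.8658; ½·erfc(0.8658) = 0.1104.
C = 16 × 0.1104 = 1.77 mg/L.

1.77 mg/L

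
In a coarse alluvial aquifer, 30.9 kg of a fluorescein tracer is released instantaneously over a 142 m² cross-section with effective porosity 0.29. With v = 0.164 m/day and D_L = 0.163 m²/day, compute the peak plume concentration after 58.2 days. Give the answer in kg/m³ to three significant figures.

The peak of an instantaneous 1D plume sits at x = vt; there the Gaussian factor is 1 and C_max = M/(n_e·A·√(4πDt)), where n_e·A is the pore area the mass is dissolved in.
√(4πDt) = √(4π × 0.163 × 58.2) = 10.92 m, so C_max = 30.9/(0.29 × 142 × 10.92) = 0.0687 kg/m³.

0.0687 kg/m³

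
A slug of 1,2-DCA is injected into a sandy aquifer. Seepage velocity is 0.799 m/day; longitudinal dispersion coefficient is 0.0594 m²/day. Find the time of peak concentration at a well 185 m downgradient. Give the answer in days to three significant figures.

For the 1D instantaneous-source solution, setting ∂C/∂t = 0 at fixed x gives v²t² + 2Dt − x² = 0, so t = (√(D² + v²x²) − D)/v².
√(D² + v²x²) = √(0.0594² + 0.799² × 185²) = 147.8; v² = 0.638401.
t = (147.8 − 0.0594)/0.638401 = 231 days (vs. the pure-advection estimate x/v = 232 d).

231 days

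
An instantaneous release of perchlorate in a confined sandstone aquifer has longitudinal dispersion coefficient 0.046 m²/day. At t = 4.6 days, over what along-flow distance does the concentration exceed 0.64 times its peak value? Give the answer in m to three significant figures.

1.23 m

The plume is Gaussian with σ = √(2Dt) = √(2 × 0.046 × 4.6) = 0.6505 m.
C/C_peak = exp(−Δx²/(2σ²)) = 0.64 ⇒ Δx = σ·√(−2 ln 0.64) = 0.6505 × 0.9448 = 0.6146 m.
Width = 2Δx = 1.23 m.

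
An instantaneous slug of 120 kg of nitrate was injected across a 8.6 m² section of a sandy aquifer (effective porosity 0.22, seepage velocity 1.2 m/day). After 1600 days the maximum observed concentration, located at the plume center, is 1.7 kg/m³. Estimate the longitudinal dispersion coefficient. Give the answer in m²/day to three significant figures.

0.0692 m²/day

At the plume center C_max = M/(n_e·A·√(4πDt)), so D = M²/(4πt·(n_e·A·C_max)²).
n_e·A·C_max = 0.22 × 8.6 × 1.7 = 3.216 kg/m.
D = 120²/(4π × 1600 × 3.216²) = 0.0692 m²/day.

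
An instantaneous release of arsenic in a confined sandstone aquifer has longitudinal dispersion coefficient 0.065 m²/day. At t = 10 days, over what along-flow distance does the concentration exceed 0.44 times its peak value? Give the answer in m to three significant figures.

The plume is Gaussian with σ = √(2Dt) = √(2 × 0.065 × 10) = 1.140 m.
C/C_peak = exp(−Δx²/(2σ²)) = 0.44 ⇒ Δx = σ·√(−2 ln 0.44) = 1.140 × 1.281 = 1.460 m.
Width = 2Δx = 2.92 m.

2.92 m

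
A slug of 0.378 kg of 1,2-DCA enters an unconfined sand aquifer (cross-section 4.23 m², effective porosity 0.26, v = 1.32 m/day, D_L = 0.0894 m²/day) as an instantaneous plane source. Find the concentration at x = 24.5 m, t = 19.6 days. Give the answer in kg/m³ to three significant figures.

For an instantaneous plane source, C(x,t) = M/(n_e·A·√(4πDt)) · exp(−(x−vt)²/(4Dt)), with n_e·A the pore (flow) area.
Plume center vt = 1.32 × 19.6 = 25.872 m, so the well at 24.5 m is 1.372 m upgradient of the peak.
√(4πDt) = 4.692 m, giving peak height M/(n_e·A·√(4πDt)) = 0.378/(0.26 × 4.23 × 4.692) = 0.07325 kg/m³.
(x−vt)²/(4Dt) = (-1.372)²/(4 × 0.0894 × 19.6) = 0.2686; exp(−0.2686) = 0.7644.
C = 0.07325 × 0.7644 = 0.0560 kg/m³.

0.0560 kg/m³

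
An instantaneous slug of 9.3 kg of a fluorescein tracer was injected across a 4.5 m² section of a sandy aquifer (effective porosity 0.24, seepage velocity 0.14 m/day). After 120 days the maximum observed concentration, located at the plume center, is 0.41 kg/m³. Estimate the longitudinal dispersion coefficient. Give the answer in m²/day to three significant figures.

At the plume center C_max = M/(n_e·A·√(4πDt)), so D = M²/(4πt·(n_e·A·C_max)²).
n_e·A·C_max = 0.24 × 4.5 × 0.41 = 0.4428 kg/m.
D = 9.3²/(4π × 120 × 0.4428²) = 0.293 m²/day.

0.293 m²/day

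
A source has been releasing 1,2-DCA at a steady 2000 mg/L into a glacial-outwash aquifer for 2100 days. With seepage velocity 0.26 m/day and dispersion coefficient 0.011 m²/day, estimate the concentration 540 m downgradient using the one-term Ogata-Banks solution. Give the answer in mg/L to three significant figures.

1620 mg/L

For a continuous step input, C/C₀ ≈ ½·erfc((x−vt)/(2√(Dt))).
vt = 0.26 × 2100 = 546 m and 2√(Dt) = 2√(0.011 × 2100) = 9.612 m.
Argument (x−vt)/(2√(Dt)) = (540 − 546)/9.612 = -0.6242; ½·erfc(-0.6242) = 0.8113.
C = 2000 × 0.8113 = 1620 mg/L.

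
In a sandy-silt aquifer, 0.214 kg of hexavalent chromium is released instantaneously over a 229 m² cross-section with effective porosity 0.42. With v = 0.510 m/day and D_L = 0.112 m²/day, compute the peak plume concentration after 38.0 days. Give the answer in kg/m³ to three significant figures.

0.000304 kg/m³

The peak of an instantaneous 1D plume sits at x = vt; there the Gaussian factor is 1 and C_max = M/(n_e·A·√(4πDt)), where n_e·A is the pore area the mass is dissolved in.
√(4πDt) = √(4π × 0.112 × 38.0) = 7.313 m, so C_max = 0.214/(0.42 × 229 × 7.313) = 0.000304 kg/m³.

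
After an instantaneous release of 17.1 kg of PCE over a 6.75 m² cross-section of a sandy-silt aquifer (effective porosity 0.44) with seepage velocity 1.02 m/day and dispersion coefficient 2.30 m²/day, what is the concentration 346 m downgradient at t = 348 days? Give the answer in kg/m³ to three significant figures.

0.0560 kg/m³

For an instantaneous plane source, C(x,t) = M/(n_e·A·√(4πDt)) · exp(−(x−vt)²/(4Dt)), with n_e·A the pore (flow) area.
Plume center vt = 1.02 × 348 = 354.96 m, so the well at 346 m is 8.96 m upgradient of the peak.
√(4πDt) = 100.3 m, giving peak height M/(n_e·A·√(4πDt)) = 17.1/(0.44 × 6.75 × 100.3) = 0.05740 kg/m³.
(x−vt)²/(4Dt) = (-8.96)²/(4 × 2.30 × 348) = 0.02508; exp(−0.02508) = 0.9752.
C = 0.05740 × 0.9752 = 0.0560 kg/m³.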